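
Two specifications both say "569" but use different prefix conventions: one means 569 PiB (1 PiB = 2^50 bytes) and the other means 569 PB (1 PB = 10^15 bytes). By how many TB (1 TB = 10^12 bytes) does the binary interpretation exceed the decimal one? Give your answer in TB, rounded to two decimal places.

569 PiB = 569 × 1,125,899,906,842,624 = 640,637,046,993,453,056 bytes
569 PB = 569 × 1,000,000,000,000,000 = 569,000,000,000,000,000 bytes
difference = 71,637,046,993,453,056 bytes
71,637,046,993,453,056 / 1,000,000,000,000 = 71,637.05 TB

71,637.05 TB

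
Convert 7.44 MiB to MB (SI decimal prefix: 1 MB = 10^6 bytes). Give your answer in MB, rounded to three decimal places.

7.801 MB

7.44 MiB × 1,048,576 bytes/MiB = 7,801,405.44 bytes
1 MB = 1,000,000 bytes
7,801,405.44 / 1,000,000 = 7.801 MB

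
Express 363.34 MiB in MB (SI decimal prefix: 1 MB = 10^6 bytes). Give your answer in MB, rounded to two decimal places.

380.99 MB

363.34 MiB = 363.34 × 2^20 bytes = 380,989,603.84 bytes
1 MB = 10^6 bytes = 1,000,000 bytes
380,989,603.84 / 1,000,000 = 380.99 MB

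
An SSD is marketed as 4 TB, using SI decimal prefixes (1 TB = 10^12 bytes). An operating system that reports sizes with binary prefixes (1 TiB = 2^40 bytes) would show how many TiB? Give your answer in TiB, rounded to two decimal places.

4 TB = 4 × 10^12 bytes = 4,000,000,000,000 bytes
1 TiB = 2^40 bytes = 1,099,511,627,776 bytes
4,000,000,000,000 / 1,099,511,627,776 = 3.64 TiB

3.64 TiB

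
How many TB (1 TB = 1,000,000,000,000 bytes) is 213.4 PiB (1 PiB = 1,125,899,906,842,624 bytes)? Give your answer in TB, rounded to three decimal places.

240,267.040 TB

213.4 PiB = 213.4 × 2^50 bytes = 240,267,040,120,215,961.6 bytes
1 TB = 1,000,000,000,000 bytes
240,267,040,120,215,961.6 / 1,000,000,000,000 = 240,267.040 TB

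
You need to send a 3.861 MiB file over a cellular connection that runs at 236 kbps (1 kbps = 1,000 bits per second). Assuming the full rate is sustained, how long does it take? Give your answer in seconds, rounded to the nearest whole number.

3.861 MiB = 4,048,551.936 bytes = 32,388,415.488 bits
236 kbps = 236,000 bits/s
time = 32,388,415.488 / 236,000 = 137 s

137 seconds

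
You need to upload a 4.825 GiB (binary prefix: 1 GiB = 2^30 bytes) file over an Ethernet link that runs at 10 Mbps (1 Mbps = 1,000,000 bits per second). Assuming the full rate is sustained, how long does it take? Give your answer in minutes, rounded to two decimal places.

69.08 minutes

4.825 GiB = 5,180,804,300.8 bytes = 41,446,434,406.4 bits
10 Mbps = 10,000,000 bits/s
time = 41,446,434,406.4 / 10,000,000 = 4,144.643 s
4,144.643 s / 60 = 69.08 minutes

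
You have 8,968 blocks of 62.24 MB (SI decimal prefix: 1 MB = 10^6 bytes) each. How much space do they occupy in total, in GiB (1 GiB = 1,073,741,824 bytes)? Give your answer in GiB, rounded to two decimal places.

519.83 GiB

Total = 8,968 × 62.24 MB = 558168.32 MB
= 558168.32 × 1,000,000 bytes = 558,168,320,000 bytes
1 GiB = 1,073,741,824 bytes
558,168,320,000 / 1,073,741,824 = 519.83 GiB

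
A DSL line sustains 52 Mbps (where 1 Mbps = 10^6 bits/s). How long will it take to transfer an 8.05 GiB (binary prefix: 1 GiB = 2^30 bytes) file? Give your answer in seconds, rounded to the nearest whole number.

8.05 GiB = 8,643,621,683.2 bytes = 69,148,973,465.6 bits
52 Mbps = 52,000,000 bits/s
time = 69,148,973,465.6 / 52,000,000 = 1,330 s

1,330 seconds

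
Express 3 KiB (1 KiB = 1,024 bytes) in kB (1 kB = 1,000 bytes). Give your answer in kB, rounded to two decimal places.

3.07 kB

3 KiB = 3 × 2^10 bytes = 3,072 bytes
1 kB = 10^3 bytes = 1,000 bytes
3,072 / 1,000 = 3.07 kB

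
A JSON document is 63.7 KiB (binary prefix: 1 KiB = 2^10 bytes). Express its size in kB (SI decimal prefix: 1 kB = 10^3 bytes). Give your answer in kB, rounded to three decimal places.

63.7 KiB = 63.7 × 2^10 bytes = 65,228.8 bytes
1 kB = 1,000 bytes
65,228.8 / 1,000 = 65.229 kB

65.229 kB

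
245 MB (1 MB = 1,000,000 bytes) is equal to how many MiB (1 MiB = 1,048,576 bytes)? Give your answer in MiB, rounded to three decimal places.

233.650 MiB

245 MB = 245 × 10^6 bytes = 245,000,000 bytes
1 MiB = 1,048,576 bytes
245,000,000 / 1,048,576 = 233.650 MiB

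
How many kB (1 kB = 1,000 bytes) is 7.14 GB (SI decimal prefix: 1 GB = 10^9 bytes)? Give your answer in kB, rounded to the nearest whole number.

7,140,000 kB

7.14 GB = 7.14 × 10^9 bytes = 7,140,000,000 bytes
1 kB = 10^3 bytes = 1,000 bytes
7,140,000,000 / 1,000 = 7,140,000 kB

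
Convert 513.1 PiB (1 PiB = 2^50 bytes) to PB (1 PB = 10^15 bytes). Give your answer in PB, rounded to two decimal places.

513.1 PiB = 513.1 × 2^50 bytes = 577,699,242,200,950,374.4 bytes
1 PB = 10^15 bytes = 1,000,000,000,000,000 bytes
577,699,242,200,950,374.4 / 1,000,000,000,000,000 = 577.70 PB

577.70 PB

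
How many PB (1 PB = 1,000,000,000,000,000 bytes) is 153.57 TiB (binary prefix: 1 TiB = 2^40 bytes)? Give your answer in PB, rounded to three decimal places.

153.57 TiB = 153.57 × 2^40 bytes = 168,852,000,677,560.32 bytes
1 PB = 10^15 bytes = 1,000,000,000,000,000 bytes
168,852,000,677,560.32 / 1,000,000,000,000,000 = 0.169 PB

0.169 PB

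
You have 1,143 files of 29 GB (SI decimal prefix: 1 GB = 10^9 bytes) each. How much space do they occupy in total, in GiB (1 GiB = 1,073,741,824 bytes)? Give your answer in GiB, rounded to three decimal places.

Total = 1,143 × 29 GB = 33,147 GB
= 33,147 × 1,000,000,000 bytes = 33,147,000,000,000 bytes
1 GiB = 1,073,741,824 bytes
33,147,000,000,000 / 1,073,741,824 = 30,870.549 GiB

30,870.549 GiB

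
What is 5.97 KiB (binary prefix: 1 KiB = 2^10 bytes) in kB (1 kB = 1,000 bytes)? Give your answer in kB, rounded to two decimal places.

5.97 KiB = 5.97 × 2^10 bytes = 6,113.28 bytes
1 kB = 10^3 bytes = 1,000 bytes
6,113.28 / 1,000 = 6.11 kB

6.11 kB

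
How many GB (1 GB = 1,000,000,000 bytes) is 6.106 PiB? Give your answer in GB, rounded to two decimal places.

6,874,744.83 GB

6.106 PiB = 6.106 × 2^50 bytes = 6,874,744,831,181,062.144 bytes
1 GB = 1,000,000,000 bytes
6,874,744,831,181,062.144 / 1,000,000,000 = 6,874,744.83 GB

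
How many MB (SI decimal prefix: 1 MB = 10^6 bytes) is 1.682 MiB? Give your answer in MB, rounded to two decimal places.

1.76 MB

1.682 MiB = 1.682 × 2^20 bytes = 1,763,704.832 bytes
1 MB = 10^6 bytes = 1,000,000 bytes
1,763,704.832 / 1,000,000 = 1.76 MB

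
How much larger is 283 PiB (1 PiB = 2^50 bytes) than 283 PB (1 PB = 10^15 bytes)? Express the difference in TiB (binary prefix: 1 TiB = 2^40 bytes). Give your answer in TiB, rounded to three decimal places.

283 PiB = 283 × 1,125,899,906,842,624 = 318,629,673,636,462,592 bytes
283 PB = 283 × 1,000,000,000,000,000 = 283,000,000,000,000,000 bytes
difference = 35,629,673,636,462,592 bytes
35,629,673,636,462,592 / 1,099,511,627,776 = 32,404.999 TiB

32,404.999 TiB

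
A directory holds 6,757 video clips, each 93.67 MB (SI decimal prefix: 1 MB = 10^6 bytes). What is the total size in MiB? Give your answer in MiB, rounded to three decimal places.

603,607.359 MiB

Total = 6,757 × 93.67 MB = 632928.19 MB
= 632928.19 × 1,000,000 bytes = 632,928,190,000 bytes
1 MiB = 1,048,576 bytes
632,928,190,000 / 1,048,576 = 603,607.359 MiB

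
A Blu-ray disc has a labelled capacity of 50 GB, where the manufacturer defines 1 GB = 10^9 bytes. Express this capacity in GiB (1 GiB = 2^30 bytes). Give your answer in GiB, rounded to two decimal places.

50 GB × 1,000,000,000 bytes/GB = 50,000,000,000 bytes
1 GiB = 1,073,741,824 bytes
50,000,000,000 / 1,073,741,824 = 46.57 GiB

46.57 GiB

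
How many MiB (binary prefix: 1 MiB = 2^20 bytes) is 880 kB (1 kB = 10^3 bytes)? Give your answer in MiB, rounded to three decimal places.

0.839 MiB

880 kB × 1,000 bytes/kB = 880,000 bytes
1 MiB = 2^20 bytes = 1,048,576 bytes
880,000 / 1,048,576 = 0.839 MiB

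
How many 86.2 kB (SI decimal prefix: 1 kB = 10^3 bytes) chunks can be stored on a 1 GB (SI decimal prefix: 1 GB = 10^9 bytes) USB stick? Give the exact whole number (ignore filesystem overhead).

Capacity: 1 GB = 1,000,000,000 bytes
Per item: 86.2 kB = 86,200 bytes
⌊1,000,000,000 / 86,200⌋ = 11,600

11,600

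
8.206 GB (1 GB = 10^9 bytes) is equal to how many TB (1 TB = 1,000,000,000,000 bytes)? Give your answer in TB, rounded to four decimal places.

8.206 GB × 1,000,000,000 bytes/GB = 8,206,000,000 bytes
1 TB = 1,000,000,000,000 bytes
8,206,000,000 / 1,000,000,000,000 = 0.0082 TB

0.0082 TB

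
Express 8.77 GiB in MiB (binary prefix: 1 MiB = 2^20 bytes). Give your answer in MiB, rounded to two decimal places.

8.77 GiB = 8.77 × 2^30 bytes = 9,416,715,796.48 bytes
1 MiB = 1,048,576 bytes
9,416,715,796.48 / 1,048,576 = 8,980.48 MiB

8,980.48 MiB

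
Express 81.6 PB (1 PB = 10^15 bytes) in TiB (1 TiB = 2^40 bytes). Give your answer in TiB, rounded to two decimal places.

74,214.77 TiB

81.6 PB = 81.6 × 10^15 bytes = 81,600,000,000,000,000 bytes
1 TiB = 1,099,511,627,776 bytes
81,600,000,000,000,000 / 1,099,511,627,776 = 74,214.77 TiB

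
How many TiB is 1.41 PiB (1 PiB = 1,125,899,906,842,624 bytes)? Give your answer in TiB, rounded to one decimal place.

1,443.8 TiB

1.41 PiB × 1,125,899,906,842,624 bytes/PiB = 1,587,518,868,648,099.84 bytes
1 TiB = 2^40 bytes = 1,099,511,627,776 bytes
1,587,518,868,648,099.84 / 1,099,511,627,776 = 1,443.8 TiB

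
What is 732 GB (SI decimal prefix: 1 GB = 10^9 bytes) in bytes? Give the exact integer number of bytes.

732,000,000,000 bytes

732 × 1,000,000,000 = 732,000,000,000 bytes  (1 GB = 10^9 bytes)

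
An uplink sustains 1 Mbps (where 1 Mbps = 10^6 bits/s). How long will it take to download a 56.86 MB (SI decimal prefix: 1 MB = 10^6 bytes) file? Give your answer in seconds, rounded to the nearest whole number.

56.86 MB = 56,860,000 bytes = 454,880,000 bits
1 Mbps = 1,000,000 bits/s
time = 454,880,000 / 1,000,000 = 455 s

455 seconds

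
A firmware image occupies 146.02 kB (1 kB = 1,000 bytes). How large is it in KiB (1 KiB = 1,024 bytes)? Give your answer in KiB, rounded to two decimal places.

146.02 kB = 146.02 × 10^3 bytes = 146,020 bytes
1 KiB = 2^10 bytes = 1,024 bytes
146,020 / 1,024 = 142.60 KiB

142.60 KiB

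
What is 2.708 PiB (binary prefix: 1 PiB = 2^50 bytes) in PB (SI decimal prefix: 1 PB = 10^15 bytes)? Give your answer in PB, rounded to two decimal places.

2.708 PiB = 2.708 × 2^50 bytes = 3,048,936,947,729,825.792 bytes
1 PB = 1,000,000,000,000,000 bytes
3,048,936,947,729,825.792 / 1,000,000,000,000,000 = 3.05 PB

3.05 PB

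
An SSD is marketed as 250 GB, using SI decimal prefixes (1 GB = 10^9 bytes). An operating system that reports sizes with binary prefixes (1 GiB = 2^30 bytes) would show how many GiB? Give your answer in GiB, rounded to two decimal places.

250 GB × 1,000,000,000 bytes/GB = 250,000,000,000 bytes
1 GiB = 2^30 bytes = 1,073,741,824 bytes
250,000,000,000 / 1,073,741,824 = 232.83 GiB

232.83 GiB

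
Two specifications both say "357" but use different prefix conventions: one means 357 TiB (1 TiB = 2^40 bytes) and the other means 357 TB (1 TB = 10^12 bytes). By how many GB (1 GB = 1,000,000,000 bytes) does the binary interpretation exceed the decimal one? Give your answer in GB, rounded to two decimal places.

357 TiB = 357 × 1,099,511,627,776 = 392,525,651,116,032 bytes
357 TB = 357 × 1,000,000,000,000 = 357,000,000,000,000 bytes
difference = 35,525,651,116,032 bytes
35,525,651,116,032 / 1,000,000,000 = 35,525.65 GB

35,525.65 GB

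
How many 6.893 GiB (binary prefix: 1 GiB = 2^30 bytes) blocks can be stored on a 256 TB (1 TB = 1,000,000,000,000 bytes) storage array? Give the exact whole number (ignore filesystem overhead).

Capacity: 256 TB = 256,000,000,000,000 bytes
Per item: 6.893 GiB = 7,401,302,392.832 bytes
⌊256,000,000,000,000 / 7,401,302,392.832⌋ = 34,588

34,588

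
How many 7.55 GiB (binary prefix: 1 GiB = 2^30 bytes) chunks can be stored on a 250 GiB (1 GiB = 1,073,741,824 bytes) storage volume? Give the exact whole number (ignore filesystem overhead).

Capacity: 250 GiB = 268,435,456,000 bytes
Per item: 7.55 GiB = 8,106,750,771.2 bytes
⌊268,435,456,000 / 8,106,750,771.2⌋ = 33

33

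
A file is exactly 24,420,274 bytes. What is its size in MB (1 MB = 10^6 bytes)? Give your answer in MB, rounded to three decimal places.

24,420,274 bytes given.
1 MB = 1,000,000 bytes
24,420,274 / 1,000,000 = 24.420 MB

24.420 MB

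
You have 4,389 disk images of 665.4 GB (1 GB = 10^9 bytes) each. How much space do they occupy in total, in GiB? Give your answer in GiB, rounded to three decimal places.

Total = 4,389 × 665.4 GB = 2920440.6 GB
= 2920440.6 × 1,000,000,000 bytes = 2,920,440,600,000,000 bytes
1 GiB = 1,073,741,824 bytes
2,920,440,600,000,000 / 1,073,741,824 = 2,719,872.259 GiB

2,719,872.259 GiB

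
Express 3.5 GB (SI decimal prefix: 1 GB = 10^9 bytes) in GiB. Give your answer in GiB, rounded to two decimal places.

3.5 GB = 3.5 × 10^9 bytes = 3,500,000,000 bytes
1 GiB = 1,073,741,824 bytes
3,500,000,000 / 1,073,741,824 = 3.26 GiB

3.26 GiB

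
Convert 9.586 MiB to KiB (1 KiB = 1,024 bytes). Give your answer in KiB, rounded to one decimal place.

9,816.1 KiB

9.586 MiB = 9.586 × 2^20 bytes = 10,051,649.536 bytes
1 KiB = 1,024 bytes
10,051,649.536 / 1,024 = 9,816.1 KiB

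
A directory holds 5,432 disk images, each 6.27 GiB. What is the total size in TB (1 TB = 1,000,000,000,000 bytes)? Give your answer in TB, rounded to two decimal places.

36.57 TB

Total = 5,432 × 6.27 GiB = 34058.64 GiB
= 34058.64 × 1,073,741,824 bytes = 36,570,186,236,559.36 bytes
1 TB = 1,000,000,000,000 bytes
36,570,186,236,559.36 / 1,000,000,000,000 = 36.57 TB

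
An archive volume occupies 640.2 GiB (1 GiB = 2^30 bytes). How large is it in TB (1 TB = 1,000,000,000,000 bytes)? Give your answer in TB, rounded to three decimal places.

640.2 GiB = 640.2 × 2^30 bytes = 687,409,515,724.8 bytes
1 TB = 10^12 bytes = 1,000,000,000,000 bytes
687,409,515,724.8 / 1,000,000,000,000 = 0.687 TB

0.687 TB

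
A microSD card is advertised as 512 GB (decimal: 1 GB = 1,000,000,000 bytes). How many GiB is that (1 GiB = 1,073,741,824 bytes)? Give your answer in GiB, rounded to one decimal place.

476.8 GiB

512 GB × 1,000,000,000 bytes/GB = 512,000,000,000 bytes
1 GiB = 2^30 bytes = 1,073,741,824 bytes
512,000,000,000 / 1,073,741,824 = 476.8 GiB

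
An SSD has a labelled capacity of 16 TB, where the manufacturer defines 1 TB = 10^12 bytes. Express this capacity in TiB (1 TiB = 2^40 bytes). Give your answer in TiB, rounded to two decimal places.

16 TB × 1,000,000,000,000 bytes/TB = 16,000,000,000,000 bytes
1 TiB = 1,099,511,627,776 bytes
16,000,000,000,000 / 1,099,511,627,776 = 14.55 TiB

14.55 TiB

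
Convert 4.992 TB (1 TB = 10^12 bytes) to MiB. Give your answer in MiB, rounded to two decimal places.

4.992 TB = 4.992 × 10^12 bytes = 4,992,000,000,000 bytes
1 MiB = 2^20 bytes = 1,048,576 bytes
4,992,000,000,000 / 1,048,576 = 4,760,742.19 MiB

4,760,742.19 MiB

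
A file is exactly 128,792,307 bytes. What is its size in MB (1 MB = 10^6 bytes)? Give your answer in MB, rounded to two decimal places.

128.79 MB

128,792,307 bytes given.
1 MB = 1,000,000 bytes
128,792,307 / 1,000,000 = 128.79 MB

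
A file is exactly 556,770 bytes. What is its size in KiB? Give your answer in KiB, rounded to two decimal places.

543.72 KiB

556,770 bytes given.
1 KiB = 1,024 bytes
556,770 / 1,024 = 543.72 KiB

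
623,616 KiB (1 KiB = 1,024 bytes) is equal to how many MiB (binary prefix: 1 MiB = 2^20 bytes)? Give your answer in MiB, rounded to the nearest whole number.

623,616 KiB = 623,616 × 2^10 bytes = 638,582,784 bytes
1 MiB = 1,048,576 bytes
638,582,784 / 1,048,576 = 609 MiB

609 MiB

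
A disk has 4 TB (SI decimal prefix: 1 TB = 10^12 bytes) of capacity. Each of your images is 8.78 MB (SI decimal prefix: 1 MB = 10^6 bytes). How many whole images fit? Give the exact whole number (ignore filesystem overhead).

Capacity: 4 TB = 4,000,000,000,000 bytes
Per item: 8.78 MB = 8,780,000 bytes
⌊4,000,000,000,000 / 8,780,000⌋ = 455,580

455,580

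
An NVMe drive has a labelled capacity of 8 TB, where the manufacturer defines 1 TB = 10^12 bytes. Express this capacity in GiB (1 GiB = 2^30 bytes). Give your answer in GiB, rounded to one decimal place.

7,450.6 GiB

8 TB × 1,000,000,000,000 bytes/TB = 8,000,000,000,000 bytes
1 GiB = 2^30 bytes = 1,073,741,824 bytes
8,000,000,000,000 / 1,073,741,824 = 7,450.6 GiB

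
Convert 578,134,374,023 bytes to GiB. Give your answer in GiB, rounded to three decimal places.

578,134,374,023 bytes given.
1 GiB = 1,073,741,824 bytes
578,134,374,023 / 1,073,741,824 = 538.430 GiB

538.430 GiB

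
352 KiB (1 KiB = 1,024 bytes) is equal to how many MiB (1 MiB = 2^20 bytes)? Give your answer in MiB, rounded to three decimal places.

0.344 MiB

352 KiB = 352 × 2^10 bytes = 360,448 bytes
1 MiB = 1,048,576 bytes
360,448 / 1,048,576 = 0.344 MiB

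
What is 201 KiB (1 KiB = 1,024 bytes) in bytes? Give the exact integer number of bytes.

205,824 bytes

201 × 1,024 = 205,824 bytes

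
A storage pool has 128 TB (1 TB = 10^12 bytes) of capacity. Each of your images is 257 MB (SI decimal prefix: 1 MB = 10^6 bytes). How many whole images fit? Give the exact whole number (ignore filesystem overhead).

Capacity: 128 TB = 128,000,000,000,000 bytes
Per item: 257 MB = 257,000,000 bytes
⌊128,000,000,000,000 / 257,000,000⌋ = 498,054

498,054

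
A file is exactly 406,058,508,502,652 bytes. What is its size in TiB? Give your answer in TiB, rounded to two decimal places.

369.31 TiB

406,058,508,502,652 bytes given.
1 TiB = 2^40 bytes = 1,099,511,627,776 bytes
406,058,508,502,652 / 1,099,511,627,776 = 369.31 TiB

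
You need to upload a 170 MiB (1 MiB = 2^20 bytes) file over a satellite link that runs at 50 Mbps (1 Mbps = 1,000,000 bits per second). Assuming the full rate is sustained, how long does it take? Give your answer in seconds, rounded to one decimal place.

28.5 seconds

170 MiB = 178,257,920 bytes = 1,426,063,360 bits
50 Mbps = 50,000,000 bits/s
time = 1,426,063,360 / 50,000,000 = 28.5 s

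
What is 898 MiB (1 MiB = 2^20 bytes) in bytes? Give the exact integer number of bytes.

941,621,248 bytes

898 × 1,048,576 = 941,621,248 bytes  (1 MiB = 2^20 bytes)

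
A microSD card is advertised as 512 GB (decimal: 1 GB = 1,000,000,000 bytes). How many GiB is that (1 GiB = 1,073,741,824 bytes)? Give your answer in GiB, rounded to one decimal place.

476.8 GiB

512 GB = 512 × 10^9 bytes = 512,000,000,000 bytes
1 GiB = 1,073,741,824 bytes
512,000,000,000 / 1,073,741,824 = 476.8 GiB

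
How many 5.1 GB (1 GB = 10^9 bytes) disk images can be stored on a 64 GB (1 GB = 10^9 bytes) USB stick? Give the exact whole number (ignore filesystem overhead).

Capacity: 64 GB = 64,000,000,000 bytes
Per item: 5.1 GB = 5,100,000,000 bytes
⌊64,000,000,000 / 5,100,000,000⌋ = 12

12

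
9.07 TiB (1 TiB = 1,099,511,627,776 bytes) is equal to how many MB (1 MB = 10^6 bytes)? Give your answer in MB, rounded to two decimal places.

9,972,570.46 MB

9.07 TiB × 1,099,511,627,776 bytes/TiB = 9,972,570,463,928.32 bytes
1 MB = 1,000,000 bytes
9,972,570,463,928.32 / 1,000,000 = 9,972,570.46 MB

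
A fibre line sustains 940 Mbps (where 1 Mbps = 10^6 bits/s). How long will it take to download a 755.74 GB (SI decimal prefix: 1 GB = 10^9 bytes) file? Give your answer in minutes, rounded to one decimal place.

107.2 minutes

755.74 GB = 755,740,000,000 bytes = 6,045,920,000,000 bits
940 Mbps = 940,000,000 bits/s
time = 6,045,920,000,000 / 940,000,000 = 6,431.83 s
6,431.83 s / 60 = 107.2 minutes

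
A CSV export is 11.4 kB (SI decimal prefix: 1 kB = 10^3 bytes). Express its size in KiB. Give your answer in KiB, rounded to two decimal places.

11.13 KiB

11.4 kB × 1,000 bytes/kB = 11,400 bytes
1 KiB = 2^10 bytes = 1,024 bytes
11,400 / 1,024 = 11.13 KiB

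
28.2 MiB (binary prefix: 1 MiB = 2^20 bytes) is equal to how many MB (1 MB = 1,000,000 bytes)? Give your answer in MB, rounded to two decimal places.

29.57 MB

28.2 MiB = 28.2 × 2^20 bytes = 29,569,843.2 bytes
1 MB = 10^6 bytes = 1,000,000 bytes
29,569,843.2 / 1,000,000 = 29.57 MB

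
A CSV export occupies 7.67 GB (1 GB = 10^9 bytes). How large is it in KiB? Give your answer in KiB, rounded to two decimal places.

7,490,234.38 KiB

7.67 GB × 1,000,000,000 bytes/GB = 7,670,000,000 bytes
1 KiB = 2^10 bytes = 1,024 bytes
7,670,000,000 / 1,024 = 7,490,234.38 KiB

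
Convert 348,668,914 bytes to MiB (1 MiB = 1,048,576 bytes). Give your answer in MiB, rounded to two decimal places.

332.52 MiB

348,668,914 bytes given.
1 MiB = 2^20 bytes = 1,048,576 bytes
348,668,914 / 1,048,576 = 332.52 MiB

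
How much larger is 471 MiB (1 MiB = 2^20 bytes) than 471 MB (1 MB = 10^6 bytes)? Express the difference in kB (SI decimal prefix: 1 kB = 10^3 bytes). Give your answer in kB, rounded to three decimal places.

471 MiB = 471 × 1,048,576 = 493,879,296 bytes
471 MB = 471 × 1,000,000 = 471,000,000 bytes
difference = 22,879,296 bytes
22,879,296 / 1,000 = 22,879.296 kB

22,879.296 kB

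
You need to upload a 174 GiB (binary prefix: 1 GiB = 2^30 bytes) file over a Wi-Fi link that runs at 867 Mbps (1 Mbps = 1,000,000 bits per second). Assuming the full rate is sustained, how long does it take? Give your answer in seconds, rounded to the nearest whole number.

174 GiB = 186,831,077,376 bytes = 1,494,648,619,008 bits
867 Mbps = 867,000,000 bits/s
time = 1,494,648,619,008 / 867,000,000 = 1,724 s

1,724 seconds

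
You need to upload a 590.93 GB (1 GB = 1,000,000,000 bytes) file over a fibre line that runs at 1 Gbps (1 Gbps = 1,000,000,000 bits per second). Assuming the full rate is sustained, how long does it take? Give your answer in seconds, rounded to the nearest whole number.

4,727 seconds

590.93 GB = 590,930,000,000 bytes = 4,727,440,000,000 bits
1 Gbps = 1,000,000,000 bits/s
time = 4,727,440,000,000 / 1,000,000,000 = 4,727 s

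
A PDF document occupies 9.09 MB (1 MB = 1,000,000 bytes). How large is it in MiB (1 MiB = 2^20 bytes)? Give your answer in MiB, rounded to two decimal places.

9.09 MB = 9.09 × 10^6 bytes = 9,090,000 bytes
1 MiB = 2^20 bytes = 1,048,576 bytes
9,090,000 / 1,048,576 = 8.67 MiB

8.67 MiB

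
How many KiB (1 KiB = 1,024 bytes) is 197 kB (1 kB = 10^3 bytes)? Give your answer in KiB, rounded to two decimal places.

192.38 KiB

197 kB = 197 × 10^3 bytes = 197,000 bytes
1 KiB = 1,024 bytes
197,000 / 1,024 = 192.38 KiB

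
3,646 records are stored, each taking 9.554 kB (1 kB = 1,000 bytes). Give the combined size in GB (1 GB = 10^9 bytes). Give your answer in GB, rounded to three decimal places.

0.035 GB

Total = 3,646 × 9.554 kB = 34833.884 kB
= 34833.884 × 1,000 bytes = 34,833,884 bytes
1 GB = 1,000,000,000 bytes
34,833,884 / 1,000,000,000 = 0.035 GB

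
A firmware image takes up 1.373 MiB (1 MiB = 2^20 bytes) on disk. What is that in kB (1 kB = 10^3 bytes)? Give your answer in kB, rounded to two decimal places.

1,439.69 kB

1.373 MiB × 1,048,576 bytes/MiB = 1,439,694.848 bytes
1 kB = 1,000 bytes
1,439,694.848 / 1,000 = 1,439.69 kB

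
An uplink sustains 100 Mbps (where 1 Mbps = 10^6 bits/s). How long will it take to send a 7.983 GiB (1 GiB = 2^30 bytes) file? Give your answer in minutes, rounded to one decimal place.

11.4 minutes

7.983 GiB = 8,571,680,980.992 bytes = 68,573,447,847.936 bits
100 Mbps = 100,000,000 bits/s
time = 68,573,447,847.936 / 100,000,000 = 685.73 s
685.73 s / 60 = 11.4 minutes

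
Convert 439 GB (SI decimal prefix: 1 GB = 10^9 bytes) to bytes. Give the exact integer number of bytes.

439 × 1,000,000,000 = 439,000,000,000 bytes  (1 GB = 10^9 bytes)

439,000,000,000 bytes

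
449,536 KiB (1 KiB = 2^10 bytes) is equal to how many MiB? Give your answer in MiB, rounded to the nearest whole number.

439 MiB

449,536 KiB × 1,024 bytes/KiB = 460,324,864 bytes
1 MiB = 2^20 bytes = 1,048,576 bytes
460,324,864 / 1,048,576 = 439 MiB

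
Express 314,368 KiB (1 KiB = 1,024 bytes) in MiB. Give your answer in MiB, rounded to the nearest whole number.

314,368 KiB × 1,024 bytes/KiB = 321,912,832 bytes
1 MiB = 1,048,576 bytes
321,912,832 / 1,048,576 = 307 MiB

307 MiB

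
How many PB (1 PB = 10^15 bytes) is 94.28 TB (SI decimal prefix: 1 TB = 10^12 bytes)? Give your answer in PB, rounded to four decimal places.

0.0943 PB

94.28 TB × 1,000,000,000,000 bytes/TB = 94,280,000,000,000 bytes
1 PB = 10^15 bytes = 1,000,000,000,000,000 bytes
94,280,000,000,000 / 1,000,000,000,000,000 = 0.0943 PB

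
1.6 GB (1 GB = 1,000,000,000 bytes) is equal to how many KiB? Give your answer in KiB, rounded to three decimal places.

1.6 GB × 1,000,000,000 bytes/GB = 1,600,000,000 bytes
1 KiB = 2^10 bytes = 1,024 bytes
1,600,000,000 / 1,024 = 1,562,500.000 KiB

1,562,500.000 KiB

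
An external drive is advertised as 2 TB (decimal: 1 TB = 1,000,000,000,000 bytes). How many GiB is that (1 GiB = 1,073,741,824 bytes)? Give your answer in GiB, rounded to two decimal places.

1,862.65 GiB

2 TB = 2 × 10^12 bytes = 2,000,000,000,000 bytes
1 GiB = 1,073,741,824 bytes
2,000,000,000,000 / 1,073,741,824 = 1,862.65 GiB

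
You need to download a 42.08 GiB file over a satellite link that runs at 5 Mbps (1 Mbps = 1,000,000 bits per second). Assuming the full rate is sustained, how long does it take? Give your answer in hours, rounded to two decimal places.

42.08 GiB = 45,183,055,953.92 bytes = 361,464,447,631.36 bits
5 Mbps = 5,000,000 bits/s
time = 361,464,447,631.36 / 5,000,000 = 72,292.8895 s
72,292.8895 s / 3600 = 20.08 hours

20.08 hours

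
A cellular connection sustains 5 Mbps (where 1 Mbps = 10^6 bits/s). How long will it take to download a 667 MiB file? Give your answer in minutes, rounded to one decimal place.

18.7 minutes

667 MiB = 699,400,192 bytes = 5,595,201,536 bits
5 Mbps = 5,000,000 bits/s
time = 5,595,201,536 / 5,000,000 = 1,119.04 s
1,119.04 s / 60 = 18.7 minutes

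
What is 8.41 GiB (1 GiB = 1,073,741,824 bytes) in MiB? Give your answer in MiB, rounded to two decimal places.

8,611.84 MiB

8.41 GiB = 8.41 × 2^30 bytes = 9,030,168,739.84 bytes
1 MiB = 1,048,576 bytes
9,030,168,739.84 / 1,048,576 = 8,611.84 MiB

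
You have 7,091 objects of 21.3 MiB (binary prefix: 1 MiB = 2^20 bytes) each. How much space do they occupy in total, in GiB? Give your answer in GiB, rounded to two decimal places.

Total = 7,091 × 21.3 MiB = 151038.3 MiB
= 151038.3 × 1,048,576 bytes = 158,375,136,460.8 bytes
1 GiB = 1,073,741,824 bytes
158,375,136,460.8 / 1,073,741,824 = 147.50 GiB

147.50 GiB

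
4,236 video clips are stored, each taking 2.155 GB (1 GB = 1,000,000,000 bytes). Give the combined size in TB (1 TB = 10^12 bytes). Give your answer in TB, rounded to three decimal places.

Total = 4,236 × 2.155 GB = 9128.58 GB
= 9128.58 × 1,000,000,000 bytes = 9,128,580,000,000 bytes
1 TB = 1,000,000,000,000 bytes
9,128,580,000,000 / 1,000,000,000,000 = 9.129 TB

9.129 TB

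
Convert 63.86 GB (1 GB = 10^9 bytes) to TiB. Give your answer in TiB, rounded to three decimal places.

0.058 TiB

63.86 GB = 63.86 × 10^9 bytes = 63,860,000,000 bytes
1 TiB = 1,099,511,627,776 bytes
63,860,000,000 / 1,099,511,627,776 = 0.058 TiB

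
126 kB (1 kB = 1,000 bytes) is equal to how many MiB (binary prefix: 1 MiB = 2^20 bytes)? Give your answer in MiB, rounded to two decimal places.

126 kB = 126 × 10^3 bytes = 126,000 bytes
1 MiB = 2^20 bytes = 1,048,576 bytes
126,000 / 1,048,576 = 0.12 MiB

0.12 MiB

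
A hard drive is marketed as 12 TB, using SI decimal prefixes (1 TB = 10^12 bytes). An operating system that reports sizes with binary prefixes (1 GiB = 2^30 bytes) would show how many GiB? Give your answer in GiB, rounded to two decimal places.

12 TB = 12 × 10^12 bytes = 12,000,000,000,000 bytes
1 GiB = 2^30 bytes = 1,073,741,824 bytes
12,000,000,000,000 / 1,073,741,824 = 11,175.87 GiB

11,175.87 GiB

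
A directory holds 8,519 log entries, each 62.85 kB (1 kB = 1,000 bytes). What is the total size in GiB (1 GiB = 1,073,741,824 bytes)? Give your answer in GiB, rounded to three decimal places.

Total = 8,519 × 62.85 kB = 535419.15 kB
= 535419.15 × 1,000 bytes = 535,419,150 bytes
1 GiB = 1,073,741,824 bytes
535,419,150 / 1,073,741,824 = 0.499 GiB

0.499 GiB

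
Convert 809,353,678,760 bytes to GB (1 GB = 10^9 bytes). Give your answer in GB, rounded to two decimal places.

809,353,678,760 bytes given.
1 GB = 1,000,000,000 bytes
809,353,678,760 / 1,000,000,000 = 809.35 GB

809.35 GB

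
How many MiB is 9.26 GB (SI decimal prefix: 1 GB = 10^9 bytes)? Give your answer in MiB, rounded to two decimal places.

9.26 GB = 9.26 × 10^9 bytes = 9,260,000,000 bytes
1 MiB = 2^20 bytes = 1,048,576 bytes
9,260,000,000 / 1,048,576 = 8,831.02 MiB

8,831.02 MiB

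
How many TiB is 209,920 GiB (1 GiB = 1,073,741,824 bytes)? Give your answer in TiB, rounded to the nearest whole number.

209,920 GiB × 1,073,741,824 bytes/GiB = 225,399,883,694,080 bytes
1 TiB = 2^40 bytes = 1,099,511,627,776 bytes
225,399,883,694,080 / 1,099,511,627,776 = 205 TiB

205 TiB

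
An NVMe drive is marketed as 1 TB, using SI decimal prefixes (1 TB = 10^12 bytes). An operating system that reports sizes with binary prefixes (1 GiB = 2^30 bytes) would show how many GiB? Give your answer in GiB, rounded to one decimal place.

1 TB × 1,000,000,000,000 bytes/TB = 1,000,000,000,000 bytes
1 GiB = 2^30 bytes = 1,073,741,824 bytes
1,000,000,000,000 / 1,073,741,824 = 931.3 GiB

931.3 GiB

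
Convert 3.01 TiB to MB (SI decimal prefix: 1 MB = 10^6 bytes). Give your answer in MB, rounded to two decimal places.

3.01 TiB = 3.01 × 2^40 bytes = 3,309,529,999,605.76 bytes
1 MB = 1,000,000 bytes
3,309,529,999,605.76 / 1,000,000 = 3,309,530.00 MB

3,309,530.00 MB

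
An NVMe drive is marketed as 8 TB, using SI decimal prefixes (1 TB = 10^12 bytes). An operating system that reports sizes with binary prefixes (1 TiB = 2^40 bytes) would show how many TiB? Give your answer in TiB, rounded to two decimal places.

7.28 TiB

8 TB = 8 × 10^12 bytes = 8,000,000,000,000 bytes
1 TiB = 2^40 bytes = 1,099,511,627,776 bytes
8,000,000,000,000 / 1,099,511,627,776 = 7.28 TiB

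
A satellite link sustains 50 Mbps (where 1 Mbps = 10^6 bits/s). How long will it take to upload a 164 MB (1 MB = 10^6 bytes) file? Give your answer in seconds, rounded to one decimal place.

26.2 seconds

164 MB = 164,000,000 bytes = 1,312,000,000 bits
50 Mbps = 50,000,000 bits/s
time = 1,312,000,000 / 50,000,000 = 26.2 s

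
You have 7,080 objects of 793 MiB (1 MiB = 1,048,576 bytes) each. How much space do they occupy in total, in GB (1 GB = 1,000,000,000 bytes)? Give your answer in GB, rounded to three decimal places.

Total = 7,080 × 793 MiB = 5,614,440 MiB
= 5,614,440 × 1,048,576 bytes = 5,887,167,037,440 bytes
1 GB = 1,000,000,000 bytes
5,887,167,037,440 / 1,000,000,000 = 5,887.167 GB

5,887.167 GB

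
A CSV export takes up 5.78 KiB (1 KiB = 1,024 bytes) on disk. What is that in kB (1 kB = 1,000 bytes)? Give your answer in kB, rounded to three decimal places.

5.919 kB

5.78 KiB = 5.78 × 2^10 bytes = 5,918.72 bytes
1 kB = 1,000 bytes
5,918.72 / 1,000 = 5.919 kB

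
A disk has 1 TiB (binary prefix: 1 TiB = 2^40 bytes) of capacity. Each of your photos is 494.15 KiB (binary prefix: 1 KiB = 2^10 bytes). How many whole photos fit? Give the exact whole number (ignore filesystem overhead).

2,172,906

Capacity: 1 TiB = 1,099,511,627,776 bytes
Per item: 494.15 KiB = 506,009.6 bytes
⌊1,099,511,627,776 / 506,009.6⌋ = 2,172,906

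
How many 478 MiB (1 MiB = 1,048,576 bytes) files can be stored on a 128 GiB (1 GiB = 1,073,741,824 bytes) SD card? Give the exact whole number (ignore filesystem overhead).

Capacity: 128 GiB = 137,438,953,472 bytes
Per item: 478 MiB = 501,219,328 bytes
⌊137,438,953,472 / 501,219,328⌋ = 274

274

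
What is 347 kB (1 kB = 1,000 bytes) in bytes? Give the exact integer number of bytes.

347 × 1,000 = 347,000 bytes  (1 kB = 10^3 bytes)

347,000 bytes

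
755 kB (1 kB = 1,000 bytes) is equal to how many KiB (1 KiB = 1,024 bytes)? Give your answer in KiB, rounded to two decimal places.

755 kB = 755 × 10^3 bytes = 755,000 bytes
1 KiB = 2^10 bytes = 1,024 bytes
755,000 / 1,024 = 737.30 KiB

737.30 KiB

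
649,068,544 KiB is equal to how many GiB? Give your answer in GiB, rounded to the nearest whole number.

619 GiB

649,068,544 KiB = 649,068,544 × 2^10 bytes = 664,646,189,056 bytes
1 GiB = 2^30 bytes = 1,073,741,824 bytes
664,646,189,056 / 1,073,741,824 = 619 GiB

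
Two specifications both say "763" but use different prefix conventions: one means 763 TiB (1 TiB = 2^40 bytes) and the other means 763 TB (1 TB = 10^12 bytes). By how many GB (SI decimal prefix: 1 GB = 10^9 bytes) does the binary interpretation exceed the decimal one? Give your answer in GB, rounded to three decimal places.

763 TiB = 763 × 1,099,511,627,776 = 838,927,371,993,088 bytes
763 TB = 763 × 1,000,000,000,000 = 763,000,000,000,000 bytes
difference = 75,927,371,993,088 bytes
75,927,371,993,088 / 1,000,000,000 = 75,927.372 GB

75,927.372 GB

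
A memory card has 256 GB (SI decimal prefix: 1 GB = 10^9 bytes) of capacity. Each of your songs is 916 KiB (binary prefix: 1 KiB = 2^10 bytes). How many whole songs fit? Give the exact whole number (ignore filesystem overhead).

Capacity: 256 GB = 256,000,000,000 bytes
Per item: 916 KiB = 937,984 bytes
⌊256,000,000,000 / 937,984⌋ = 272,925

272,925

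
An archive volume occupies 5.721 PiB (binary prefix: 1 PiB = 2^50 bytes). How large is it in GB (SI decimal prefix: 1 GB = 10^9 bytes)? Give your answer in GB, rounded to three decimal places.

5.721 PiB = 5.721 × 2^50 bytes = 6,441,273,367,046,651.904 bytes
1 GB = 10^9 bytes = 1,000,000,000 bytes
6,441,273,367,046,651.904 / 1,000,000,000 = 6,441,273.367 GB

6,441,273.367 GB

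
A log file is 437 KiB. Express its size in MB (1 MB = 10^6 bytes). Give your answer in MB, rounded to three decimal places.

0.447 MB

437 KiB = 437 × 2^10 bytes = 447,488 bytes
1 MB = 10^6 bytes = 1,000,000 bytes
447,488 / 1,000,000 = 0.447 MB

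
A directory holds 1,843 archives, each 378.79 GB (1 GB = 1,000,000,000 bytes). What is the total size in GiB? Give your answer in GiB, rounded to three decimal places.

650,165.575 GiB

Total = 1,843 × 378.79 GB = 698109.97 GB
= 698109.97 × 1,000,000,000 bytes = 698,109,970,000,000 bytes
1 GiB = 1,073,741,824 bytes
698,109,970,000,000 / 1,073,741,824 = 650,165.575 GiB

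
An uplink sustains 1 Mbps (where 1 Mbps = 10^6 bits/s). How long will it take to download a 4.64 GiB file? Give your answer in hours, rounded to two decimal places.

4.64 GiB = 4,982,162,063.36 bytes = 39,857,296,506.88 bits
1 Mbps = 1,000,000 bits/s
time = 39,857,296,506.88 / 1,000,000 = 39,857.2965 s
39,857.2965 s / 3600 = 11.07 hours

11.07 hours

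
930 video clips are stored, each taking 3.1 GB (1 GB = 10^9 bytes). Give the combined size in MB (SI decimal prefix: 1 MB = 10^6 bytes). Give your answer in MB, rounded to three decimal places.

2,883,000.000 MB

Total = 930 × 3.1 GB = 2883 GB
= 2883 × 1,000,000,000 bytes = 2,883,000,000,000 bytes
1 MB = 1,000,000 bytes
2,883,000,000,000 / 1,000,000 = 2,883,000.000 MB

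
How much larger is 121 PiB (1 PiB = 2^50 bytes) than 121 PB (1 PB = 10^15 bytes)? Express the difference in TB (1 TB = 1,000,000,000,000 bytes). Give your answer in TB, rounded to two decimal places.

15,233.89 TB

121 PiB = 121 × 1,125,899,906,842,624 = 136,233,888,727,957,504 bytes
121 PB = 121 × 1,000,000,000,000,000 = 121,000,000,000,000,000 bytes
difference = 15,233,888,727,957,504 bytes
15,233,888,727,957,504 / 1,000,000,000,000 = 15,233.89 TB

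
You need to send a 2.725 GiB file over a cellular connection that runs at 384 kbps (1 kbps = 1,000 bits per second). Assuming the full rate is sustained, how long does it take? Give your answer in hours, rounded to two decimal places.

2.725 GiB = 2,925,946,470.4 bytes = 23,407,571,763.2 bits
384 kbps = 384,000 bits/s
time = 23,407,571,763.2 / 384,000 = 60,957.2181 s
60,957.2181 s / 3600 = 16.93 hours

16.93 hours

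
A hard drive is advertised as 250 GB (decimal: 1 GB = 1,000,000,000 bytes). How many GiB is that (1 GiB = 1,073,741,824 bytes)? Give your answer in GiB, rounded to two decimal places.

250 GB × 1,000,000,000 bytes/GB = 250,000,000,000 bytes
1 GiB = 2^30 bytes = 1,073,741,824 bytes
250,000,000,000 / 1,073,741,824 = 232.83 GiB

232.83 GiB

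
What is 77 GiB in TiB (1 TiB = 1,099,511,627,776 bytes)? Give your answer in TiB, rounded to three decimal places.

0.075 TiB

77 GiB = 77 × 2^30 bytes = 82,678,120,448 bytes
1 TiB = 1,099,511,627,776 bytes
82,678,120,448 / 1,099,511,627,776 = 0.075 TiB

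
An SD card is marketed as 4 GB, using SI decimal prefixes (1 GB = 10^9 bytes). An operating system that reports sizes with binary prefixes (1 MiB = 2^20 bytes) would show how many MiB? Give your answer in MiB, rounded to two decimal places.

4 GB × 1,000,000,000 bytes/GB = 4,000,000,000 bytes
1 MiB = 1,048,576 bytes
4,000,000,000 / 1,048,576 = 3,814.70 MiB

3,814.70 MiB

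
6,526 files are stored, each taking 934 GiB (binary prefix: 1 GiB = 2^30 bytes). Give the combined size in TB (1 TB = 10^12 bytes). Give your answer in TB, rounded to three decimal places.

6,544.761 TB

Total = 6,526 × 934 GiB = 6,095,284 GiB
= 6,095,284 × 1,073,741,824 bytes = 6,544,761,359,958,016 bytes
1 TB = 1,000,000,000,000 bytes
6,544,761,359,958,016 / 1,000,000,000,000 = 6,544.761 TB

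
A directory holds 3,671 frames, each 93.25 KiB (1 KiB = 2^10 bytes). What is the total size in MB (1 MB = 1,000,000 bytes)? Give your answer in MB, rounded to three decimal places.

350.536 MB

Total = 3,671 × 93.25 KiB = 342320.75 KiB
= 342320.75 × 1,024 bytes = 350,536,448 bytes
1 MB = 1,000,000 bytes
350,536,448 / 1,000,000 = 350.536 MB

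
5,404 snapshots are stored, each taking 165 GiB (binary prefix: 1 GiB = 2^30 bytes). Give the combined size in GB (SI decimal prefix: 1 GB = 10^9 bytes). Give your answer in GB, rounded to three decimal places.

957,412.635 GB

Total = 5,404 × 165 GiB = 891,660 GiB
= 891,660 × 1,073,741,824 bytes = 957,412,634,787,840 bytes
1 GB = 1,000,000,000 bytes
957,412,634,787,840 / 1,000,000,000 = 957,412.635 GB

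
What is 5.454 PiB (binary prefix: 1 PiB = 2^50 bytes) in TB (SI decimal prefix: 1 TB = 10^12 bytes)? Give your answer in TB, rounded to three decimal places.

6,140.658 TB

5.454 PiB × 1,125,899,906,842,624 bytes/PiB = 6,140,658,091,919,671.296 bytes
1 TB = 1,000,000,000,000 bytes
6,140,658,091,919,671.296 / 1,000,000,000,000 = 6,140.658 TB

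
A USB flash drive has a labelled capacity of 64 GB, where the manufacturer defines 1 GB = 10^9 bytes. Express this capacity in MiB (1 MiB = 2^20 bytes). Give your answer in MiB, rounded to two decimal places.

64 GB × 1,000,000,000 bytes/GB = 64,000,000,000 bytes
1 MiB = 2^20 bytes = 1,048,576 bytes
64,000,000,000 / 1,048,576 = 61,035.16 MiB

61,035.16 MiB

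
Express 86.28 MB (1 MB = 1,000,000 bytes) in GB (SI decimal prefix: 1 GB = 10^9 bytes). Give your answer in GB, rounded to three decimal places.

86.28 MB = 86.28 × 10^6 bytes = 86,280,000 bytes
1 GB = 1,000,000,000 bytes
86,280,000 / 1,000,000,000 = 0.086 GB

0.086 GB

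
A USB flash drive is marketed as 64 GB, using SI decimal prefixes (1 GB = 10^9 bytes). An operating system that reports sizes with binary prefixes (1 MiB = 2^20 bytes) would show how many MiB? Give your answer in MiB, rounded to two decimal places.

64 GB = 64 × 10^9 bytes = 64,000,000,000 bytes
1 MiB = 2^20 bytes = 1,048,576 bytes
64,000,000,000 / 1,048,576 = 61,035.16 MiB

61,035.16 MiB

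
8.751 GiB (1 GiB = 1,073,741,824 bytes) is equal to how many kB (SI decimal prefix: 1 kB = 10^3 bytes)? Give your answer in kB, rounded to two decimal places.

8.751 GiB = 8.751 × 2^30 bytes = 9,396,314,701.824 bytes
1 kB = 1,000 bytes
9,396,314,701.824 / 1,000 = 9,396,314.70 kB

9,396,314.70 kB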